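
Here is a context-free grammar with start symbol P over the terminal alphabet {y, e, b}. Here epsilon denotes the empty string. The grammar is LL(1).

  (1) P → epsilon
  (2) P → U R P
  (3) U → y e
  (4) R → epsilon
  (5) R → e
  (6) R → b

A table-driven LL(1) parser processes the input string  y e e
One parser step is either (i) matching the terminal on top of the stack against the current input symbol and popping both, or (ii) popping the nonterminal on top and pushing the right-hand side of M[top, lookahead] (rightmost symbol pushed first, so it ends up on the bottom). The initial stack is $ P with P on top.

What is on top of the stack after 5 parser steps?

step 1: stack=$ P  input=y e e $  — expand P → U R P
step 2: stack=$ P R U  input=y e e $  — expand U → y e
step 3: stack=$ P R e y  input=y e e $  — match y
step 4: stack=$ P R e  input=e e $  — match e
step 5: stack=$ P R  input=e $  — expand R → e
Stack after step 5: $ P e (top = e).

e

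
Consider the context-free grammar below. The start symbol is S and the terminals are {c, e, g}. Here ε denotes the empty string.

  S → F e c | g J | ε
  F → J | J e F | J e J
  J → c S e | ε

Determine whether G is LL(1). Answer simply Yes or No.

No

FIRST(S) = {ε, c, e, g}
FIRST(F) = {ε, c, e}
FIRST(J) = {ε, c}
FOLLOW(S) = {$, e}
FOLLOW(F) = {e}
FOLLOW(J) = {$, e}
Cell M[F, c] receives both F → J and F → J e F and F → J e J — the grammar is not LL(1).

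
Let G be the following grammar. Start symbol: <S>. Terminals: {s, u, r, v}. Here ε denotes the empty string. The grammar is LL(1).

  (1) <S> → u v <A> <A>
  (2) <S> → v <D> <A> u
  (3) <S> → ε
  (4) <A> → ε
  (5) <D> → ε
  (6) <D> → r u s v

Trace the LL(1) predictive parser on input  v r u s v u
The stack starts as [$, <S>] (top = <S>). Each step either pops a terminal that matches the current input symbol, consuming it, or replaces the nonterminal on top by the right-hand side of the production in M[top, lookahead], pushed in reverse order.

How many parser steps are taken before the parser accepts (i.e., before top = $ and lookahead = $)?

step 1: stack=$ <S>  input=v r u s v u $  — expand <S> → v <D> <A> u
step 2: stack=$ u <A> <D> v  input=v r u s v u $  — match v
step 3: stack=$ u <A> <D>  input=r u s v u $  — expand <D> → r u s v
step 4: stack=$ u <A> v s u r  input=r u s v u $  — match r
step 5: stack=$ u <A> v s u  input=u s v u $  — match u
step 6: stack=$ u <A> v s  input=s v u $  — match s
step 7: stack=$ u <A> v  input=v u $  — match v
step 8: stack=$ u <A>  input=u $  — expand <A> → ε
step 9: stack=$ u  input=u $  — match u
Accept reached after 9 steps.

9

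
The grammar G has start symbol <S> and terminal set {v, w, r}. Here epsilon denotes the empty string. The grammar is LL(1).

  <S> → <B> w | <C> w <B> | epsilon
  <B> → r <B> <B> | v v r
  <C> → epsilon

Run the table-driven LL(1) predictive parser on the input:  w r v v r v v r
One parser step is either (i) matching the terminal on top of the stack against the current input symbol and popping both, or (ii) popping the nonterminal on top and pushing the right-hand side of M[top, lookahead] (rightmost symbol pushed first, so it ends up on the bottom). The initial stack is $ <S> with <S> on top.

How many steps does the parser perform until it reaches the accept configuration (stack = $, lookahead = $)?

      Stack        Input              Action
   1  $ <S>        w r v v r v v r $  expand <S> → <C> w <B>
   2  $ <B> w <C>  w r v v r v v r $  expand <C> → epsilon
   3  $ <B> w      w r v v r v v r $  match w
   4  $ <B>        r v v r v v r $    expand <B> → r <B> <B>
   5  $ <B> <B> r  r v v r v v r $    match r
   6  $ <B> <B>    v v r v v r $      expand <B> → v v r
   7  $ <B> r v v  v v r v v r $      match v
   8  $ <B> r v    v r v v r $        match v
   9  $ <B> r      r v v r $          match r
  10  $ <B>        v v r $            expand <B> → v v r
  11  $ r v v      v v r $            match v
  12  $ r v        v r $              match v
  13  $ r          r $                match r
Accept reached after 13 steps.

13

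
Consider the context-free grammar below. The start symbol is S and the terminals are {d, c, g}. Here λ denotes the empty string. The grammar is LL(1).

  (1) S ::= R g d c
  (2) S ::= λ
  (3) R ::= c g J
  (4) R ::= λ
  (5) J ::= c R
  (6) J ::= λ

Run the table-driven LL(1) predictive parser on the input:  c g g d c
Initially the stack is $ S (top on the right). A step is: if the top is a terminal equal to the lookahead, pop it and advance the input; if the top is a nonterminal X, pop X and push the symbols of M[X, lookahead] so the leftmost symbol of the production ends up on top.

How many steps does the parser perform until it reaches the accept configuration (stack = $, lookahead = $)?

step 1: stack=$ S  input=c g g d c $  — expand S ::= R g d c
step 2: stack=$ c d g R  input=c g g d c $  — expand R ::= c g J
step 3: stack=$ c d g J g c  input=c g g d c $  — match c
step 4: stack=$ c d g J g  input=g g d c $  — match g
step 5: stack=$ c d g J  input=g d c $  — expand J ::= λ
step 6: stack=$ c d g  input=g d c $  — match g
step 7: stack=$ c d  input=d c $  — match d
step 8: stack=$ c  input=c $  — match c
Accept reached after 8 steps.

8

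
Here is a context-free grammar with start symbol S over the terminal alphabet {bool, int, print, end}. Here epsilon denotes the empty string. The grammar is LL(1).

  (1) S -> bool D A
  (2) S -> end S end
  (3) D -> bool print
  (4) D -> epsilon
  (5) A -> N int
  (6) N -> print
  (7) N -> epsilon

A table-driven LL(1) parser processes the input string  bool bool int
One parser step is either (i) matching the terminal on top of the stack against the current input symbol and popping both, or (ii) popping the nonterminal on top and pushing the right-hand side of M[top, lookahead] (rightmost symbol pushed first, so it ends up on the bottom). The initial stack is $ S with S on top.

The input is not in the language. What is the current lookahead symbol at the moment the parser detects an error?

     Stack           Input            Action
  1  $ S             bool bool int $  expand S -> bool D A
  2  $ A D bool      bool bool int $  match bool
  3  $ A D           bool int $       expand D -> bool print
  4  $ A print bool  bool int $       match bool
  5  $ A print       int $            error: top is terminal print but lookahead is int

int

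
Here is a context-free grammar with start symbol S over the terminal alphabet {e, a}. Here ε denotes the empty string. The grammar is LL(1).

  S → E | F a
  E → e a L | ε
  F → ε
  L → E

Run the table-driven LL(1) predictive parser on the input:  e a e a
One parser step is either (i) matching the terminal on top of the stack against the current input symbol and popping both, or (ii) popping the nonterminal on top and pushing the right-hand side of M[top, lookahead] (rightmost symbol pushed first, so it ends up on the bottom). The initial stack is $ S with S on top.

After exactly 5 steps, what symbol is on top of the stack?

E

step 1: stack=$ S  input=e a e a $  — expand S → E
step 2: stack=$ E  input=e a e a $  — expand E → e a L
step 3: stack=$ L a e  input=e a e a $  — match e
step 4: stack=$ L a  input=a e a $  — match a
step 5: stack=$ L  input=e a $  — expand L → E
Stack after step 5: $ E (top = E).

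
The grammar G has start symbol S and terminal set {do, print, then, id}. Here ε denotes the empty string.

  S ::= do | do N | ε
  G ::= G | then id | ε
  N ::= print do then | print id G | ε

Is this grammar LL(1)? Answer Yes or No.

No

FIRST(S) = {ε, do}
FIRST(G) = {ε, then}
FIRST(N) = {ε, print}
FOLLOW(S) = {$}
FOLLOW(G) = {$}
FOLLOW(N) = {$}
Cell M[G, $] receives both G ::= G and G ::= ε — the grammar is not LL(1).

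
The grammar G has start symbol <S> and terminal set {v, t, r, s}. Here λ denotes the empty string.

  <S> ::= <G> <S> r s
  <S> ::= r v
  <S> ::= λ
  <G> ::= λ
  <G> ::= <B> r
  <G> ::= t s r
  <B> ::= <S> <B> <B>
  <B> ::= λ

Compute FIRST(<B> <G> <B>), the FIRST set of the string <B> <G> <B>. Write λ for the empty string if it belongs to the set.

FIRST(<S>): from <S>::=<G> <S> r s we get {r, t}; from <S>::=r v we get {r}; from <S>::=λ we get {λ}. So FIRST(<S>) = {λ, r, t}.
FIRST(<B>): from <B>::=<S> <B> <B> we get {λ, r, t}; from <B>::=λ we get {λ}. So FIRST(<B>) = {λ, r, t}.
FIRST(<G>): from <G>::=λ we get {λ}; from <G>::=<B> r we get {r, t}; from <G>::=t s r we get {t}. So FIRST(<G>) = {λ, r, t}.
FIRST(<B> <G> <B>): take FIRST of each symbol in turn, carrying on past any symbol whose FIRST contains λ; result {λ, r, t}.

{λ, r, t}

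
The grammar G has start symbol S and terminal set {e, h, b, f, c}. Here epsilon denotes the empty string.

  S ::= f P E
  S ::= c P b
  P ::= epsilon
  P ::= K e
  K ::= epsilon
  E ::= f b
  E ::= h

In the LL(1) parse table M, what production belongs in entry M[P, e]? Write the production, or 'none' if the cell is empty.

P ::= K e

FIRST(S) = {c, f}
FIRST(K) = {epsilon}
FIRST(E) = {f, h}
FIRST(P) = {epsilon, e}  (via K e)
FOLLOW(S) includes $ since S is the start symbol.
FOLLOW(P): in S::=f P E, P is followed by E with FIRST {f, h}; in S::=c P b, P is followed by b with FIRST {b}. Thus FOLLOW(P) = {b, f, h}.
For P ::= epsilon: FIRST(epsilon) = {epsilon}, so it goes in M[P, t] for t ∈ {}; since epsilon ∈ FIRST, also for every t ∈ FOLLOW(P) = {b, f, h}.
For P ::= K e: FIRST(K e) = {e}, so it goes in M[P, t] for t ∈ {e}.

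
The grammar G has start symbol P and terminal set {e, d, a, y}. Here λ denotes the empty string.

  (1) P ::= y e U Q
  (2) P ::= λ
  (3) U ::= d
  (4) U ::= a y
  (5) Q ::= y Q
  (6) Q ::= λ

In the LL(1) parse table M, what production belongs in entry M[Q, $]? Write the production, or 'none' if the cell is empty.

FIRST(P): from P::=y e U Q we get {y}; from P::=λ we get {λ}. So FIRST(P) = {λ, y}.
FIRST(U): from U::=d we get {d}; from U::=a y we get {a}. So FIRST(U) = {a, d}.
FIRST(Q): from Q::=y Q we get {y}; from Q::=λ we get {λ}. So FIRST(Q) = {λ, y}.
FOLLOW(P) includes $ since P is the start symbol.
FOLLOW(P): P appears on no right-hand side. Thus FOLLOW(P) = {$}.
FOLLOW(Q): in P::=y e U Q, the suffix after Q is empty, so FOLLOW(Q) ⊇ FOLLOW(P) = {$}; in Q::=y Q, the suffix after Q is empty (adds nothing new). Thus FOLLOW(Q) = {$}.
For Q ::= y Q: FIRST(y Q) = {y}, so it goes in M[Q, t] for t ∈ {y}.
For Q ::= λ: FIRST(λ) = {λ}, so it goes in M[Q, t] for t ∈ {}; since λ ∈ FIRST, also for every t ∈ FOLLOW(Q) = {$}.

Q ::= λ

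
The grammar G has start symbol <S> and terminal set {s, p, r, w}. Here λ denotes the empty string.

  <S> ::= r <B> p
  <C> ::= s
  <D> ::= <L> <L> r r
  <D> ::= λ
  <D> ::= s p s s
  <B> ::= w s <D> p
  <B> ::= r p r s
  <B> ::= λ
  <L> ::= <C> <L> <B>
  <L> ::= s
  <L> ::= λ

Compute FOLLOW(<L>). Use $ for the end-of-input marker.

FIRST(<S>) = {r}
FIRST(<C>) = {s}
FIRST(<B>) = {λ, r, w}
FIRST(<L>) = {λ, s}  (via <C> <L> <B>)
FIRST(<D>) = {λ, r, s}  (via <L> <L> r r)
FOLLOW(<S>) includes $ since <S> is the start symbol.
FOLLOW(<S>): <S> appears on no right-hand side. Thus FOLLOW(<S>) = {$}.
FOLLOW(<D>): in <B>::=w s <D> p, <D> is followed by p with FIRST {p}. Thus FOLLOW(<D>) = {p}.
FOLLOW(<L>): in <D>::=<L> <L> r r (occurrence 1), <L> is followed by <L> r r with FIRST {r, s}; in <D>::=<L> <L> r r (occurrence 2), <L> is followed by r r with FIRST {r}; in <L>::=<C> <L> <B>, <L> is followed by <B> with FIRST {λ, r, w}; in <L>::=<C> <L> <B>, the suffix after <L> is nullable (adds nothing new). Thus FOLLOW(<L>) = {r, s, w}.
FOLLOW(<C>): in <L>::=<C> <L> <B>, <C> is followed by <L> <B> with FIRST {λ, r, s, w}; in <L>::=<C> <L> <B>, the suffix after <C> is nullable, so FOLLOW(<C>) ⊇ FOLLOW(<L>) = {r, s, w}. Thus FOLLOW(<C>) = {r, s, w}.
FOLLOW(<B>): in <S>::=r <B> p, <B> is followed by p with FIRST {p}; in <L>::=<C> <L> <B>, the suffix after <B> is empty, so FOLLOW(<B>) ⊇ FOLLOW(<L>) = {r, s, w}. Thus FOLLOW(<B>) = {p, r, s, w}.

{r, s, w}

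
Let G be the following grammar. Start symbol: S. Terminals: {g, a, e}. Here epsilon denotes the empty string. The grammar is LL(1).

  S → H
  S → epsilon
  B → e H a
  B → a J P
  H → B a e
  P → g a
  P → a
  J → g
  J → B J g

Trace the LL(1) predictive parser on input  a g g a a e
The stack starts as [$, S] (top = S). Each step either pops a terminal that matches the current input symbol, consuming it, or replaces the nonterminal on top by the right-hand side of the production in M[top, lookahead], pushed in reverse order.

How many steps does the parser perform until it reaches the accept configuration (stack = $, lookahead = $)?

step 1: stack=$ S  input=a g g a a e $  — expand S → H
step 2: stack=$ H  input=a g g a a e $  — expand H → B a e
step 3: stack=$ e a B  input=a g g a a e $  — expand B → a J P
step 4: stack=$ e a P J a  input=a g g a a e $  — match a
step 5: stack=$ e a P J  input=g g a a e $  — expand J → g
step 6: stack=$ e a P g  input=g g a a e $  — match g
step 7: stack=$ e a P  input=g a a e $  — expand P → g a
step 8: stack=$ e a a g  input=g a a e $  — match g
step 9: stack=$ e a a  input=a a e $  — match a
step 10: stack=$ e a  input=a e $  — match a
step 11: stack=$ e  input=e $  — match e
Accept reached after 11 steps.

11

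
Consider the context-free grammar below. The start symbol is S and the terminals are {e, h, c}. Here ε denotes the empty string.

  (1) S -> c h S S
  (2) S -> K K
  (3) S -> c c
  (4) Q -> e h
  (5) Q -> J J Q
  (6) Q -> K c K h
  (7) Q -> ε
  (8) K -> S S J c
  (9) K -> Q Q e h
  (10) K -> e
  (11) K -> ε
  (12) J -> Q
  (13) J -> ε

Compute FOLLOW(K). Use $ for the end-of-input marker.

FIRST(S) = {ε, c, e}  (via K K)
FIRST(Q) = {ε, c, e}  (via J J Q, K c K h)
FIRST(J) = {ε, c, e}  (via Q)
FIRST(K) = {ε, c, e}  (via S S J c, Q Q e h)
FOLLOW(S) includes $ since S is the start symbol.
FOLLOW(S): in S->c h S S (occurrence 1), S is followed by S with FIRST {ε, c, e}; in S->c h S S (occurrence 1), the suffix after S is nullable (adds nothing new); in S->c h S S (occurrence 2), the suffix after S is empty (adds nothing new); in K->S S J c (occurrence 1), S is followed by S J c with FIRST {c, e}; in K->S S J c (occurrence 2), S is followed by J c with FIRST {c, e}. Thus FOLLOW(S) = {$, c, e}.
FOLLOW(K): in S->K K (occurrence 1), K is followed by K with FIRST {ε, c, e}; in S->K K (occurrence 1), the suffix after K is nullable, so FOLLOW(K) ⊇ FOLLOW(S) = {$, c, e}; in S->K K (occurrence 2), the suffix after K is empty, so FOLLOW(K) ⊇ FOLLOW(S) = {$, c, e}; in Q->K c K h (occurrence 1), K is followed by c K h with FIRST {c}; in Q->K c K h (occurrence 2), K is followed by h with FIRST {h}. Thus FOLLOW(K) = {$, c, e, h}.
FOLLOW(Q): in Q->J J Q, the suffix after Q is empty (adds nothing new); in K->Q Q e h (occurrence 1), Q is followed by Q e h with FIRST {c, e}; in K->Q Q e h (occurrence 2), Q is followed by e h with FIRST {e}; in J->Q, the suffix after Q is empty, so FOLLOW(Q) ⊇ FOLLOW(J) = {c, e}. Thus FOLLOW(Q) = {c, e}.
FOLLOW(J): in Q->J J Q (occurrence 1), J is followed by J Q with FIRST {ε, c, e}; in Q->J J Q (occurrence 1), the suffix after J is nullable, so FOLLOW(J) ⊇ FOLLOW(Q) = {c, e}; in Q->J J Q (occurrence 2), J is followed by Q with FIRST {ε, c, e}; in Q->J J Q (occurrence 2), the suffix after J is nullable, so FOLLOW(J) ⊇ FOLLOW(Q) = {c, e}; in K->S S J c, J is followed by c with FIRST {c}. Thus FOLLOW(J) = {c, e}.

{$, c, e, h}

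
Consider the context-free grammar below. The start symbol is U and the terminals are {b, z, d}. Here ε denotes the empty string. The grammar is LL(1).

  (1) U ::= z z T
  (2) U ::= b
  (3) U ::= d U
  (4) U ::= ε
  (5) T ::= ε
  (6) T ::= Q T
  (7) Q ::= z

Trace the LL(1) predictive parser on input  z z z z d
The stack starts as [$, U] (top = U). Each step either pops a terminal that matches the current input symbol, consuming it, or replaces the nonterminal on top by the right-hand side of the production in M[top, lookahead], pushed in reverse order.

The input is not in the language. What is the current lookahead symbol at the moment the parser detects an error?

d

      Stack    Input        Action
   1  $ U      z z z z d $  expand U ::= z z T
   2  $ T z z  z z z z d $  match z
   3  $ T z    z z z d $    match z
   4  $ T      z z d $      expand T ::= Q T
   5  $ T Q    z z d $      expand Q ::= z
   6  $ T z    z z d $      match z
   7  $ T      z d $        expand T ::= Q T
   8  $ T Q    z d $        expand Q ::= z
   9  $ T z    z d $        match z
  10  $ T      d $          error: M[T, d] is empty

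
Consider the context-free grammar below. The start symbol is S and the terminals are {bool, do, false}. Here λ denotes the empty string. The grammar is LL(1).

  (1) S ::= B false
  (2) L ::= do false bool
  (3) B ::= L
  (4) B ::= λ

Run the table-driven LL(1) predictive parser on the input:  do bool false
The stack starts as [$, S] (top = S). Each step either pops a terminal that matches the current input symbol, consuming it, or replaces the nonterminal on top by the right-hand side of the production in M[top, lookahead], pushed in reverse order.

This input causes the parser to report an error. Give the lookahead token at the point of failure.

bool

     Stack                  Input            Action
  1  $ S                    do bool false $  expand S ::= B false
  2  $ false B              do bool false $  expand B ::= L
  3  $ false L              do bool false $  expand L ::= do false bool
  4  $ false bool false do  do bool false $  match do
  5  $ false bool false     bool false $     error: top is terminal false but lookahead is bool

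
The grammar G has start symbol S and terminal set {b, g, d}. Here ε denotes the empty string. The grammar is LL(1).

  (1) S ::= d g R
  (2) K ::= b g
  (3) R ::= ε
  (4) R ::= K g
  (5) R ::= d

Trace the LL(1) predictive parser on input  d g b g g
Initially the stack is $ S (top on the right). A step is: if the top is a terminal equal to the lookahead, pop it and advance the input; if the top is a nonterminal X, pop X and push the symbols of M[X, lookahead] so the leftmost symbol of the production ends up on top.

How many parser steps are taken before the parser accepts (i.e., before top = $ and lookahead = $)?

     Stack    Input        Action
  1  $ S      d g b g g $  expand S ::= d g R
  2  $ R g d  d g b g g $  match d
  3  $ R g    g b g g $    match g
  4  $ R      b g g $      expand R ::= K g
  5  $ g K    b g g $      expand K ::= b g
  6  $ g g b  b g g $      match b
  7  $ g g    g g $        match g
  8  $ g      g $          match g
Accept reached after 8 steps.

8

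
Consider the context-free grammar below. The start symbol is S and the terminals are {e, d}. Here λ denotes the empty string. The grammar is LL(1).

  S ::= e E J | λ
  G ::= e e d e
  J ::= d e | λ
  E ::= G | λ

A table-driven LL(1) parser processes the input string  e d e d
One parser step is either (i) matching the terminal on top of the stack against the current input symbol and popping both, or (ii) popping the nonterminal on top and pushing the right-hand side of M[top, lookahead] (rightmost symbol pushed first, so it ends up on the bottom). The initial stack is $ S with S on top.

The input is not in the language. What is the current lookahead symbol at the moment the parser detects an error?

d

     Stack    Input      Action
  1  $ S      e d e d $  expand S ::= e E J
  2  $ J E e  e d e d $  match e
  3  $ J E    d e d $    expand E ::= λ
  4  $ J      d e d $    expand J ::= d e
  5  $ e d    d e d $    match d
  6  $ e      e d $      match e
  7  $        d $        error: stack empty but input remains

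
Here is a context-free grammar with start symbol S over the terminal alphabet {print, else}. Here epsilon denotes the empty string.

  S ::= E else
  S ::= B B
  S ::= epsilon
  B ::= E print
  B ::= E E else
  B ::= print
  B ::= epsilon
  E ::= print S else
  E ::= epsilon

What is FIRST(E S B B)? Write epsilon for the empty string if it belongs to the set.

FIRST(E) = {epsilon, print}
FIRST(B) = {epsilon, else, print}  (via E print, E E else)
FIRST(S) = {epsilon, else, print}  (via E else, B B)
FIRST(E S B B): take FIRST of each symbol in turn, carrying on past any symbol whose FIRST contains epsilon; result {epsilon, else, print}.

{epsilon, else, print}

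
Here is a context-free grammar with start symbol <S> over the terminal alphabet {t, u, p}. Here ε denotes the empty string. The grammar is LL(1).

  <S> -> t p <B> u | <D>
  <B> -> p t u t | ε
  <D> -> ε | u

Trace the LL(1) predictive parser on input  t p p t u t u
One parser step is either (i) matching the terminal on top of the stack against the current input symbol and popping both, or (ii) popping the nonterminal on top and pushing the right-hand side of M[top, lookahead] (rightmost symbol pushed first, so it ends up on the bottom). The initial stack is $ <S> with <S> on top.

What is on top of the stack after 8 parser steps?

step 1: stack=$ <S>  input=t p p t u t u $  — expand <S> -> t p <B> u
step 2: stack=$ u <B> p t  input=t p p t u t u $  — match t
step 3: stack=$ u <B> p  input=p p t u t u $  — match p
step 4: stack=$ u <B>  input=p t u t u $  — expand <B> -> p t u t
step 5: stack=$ u t u t p  input=p t u t u $  — match p
step 6: stack=$ u t u t  input=t u t u $  — match t
step 7: stack=$ u t u  input=u t u $  — match u
step 8: stack=$ u t  input=t u $  — match t
Stack after step 8: $ u (top = u).

u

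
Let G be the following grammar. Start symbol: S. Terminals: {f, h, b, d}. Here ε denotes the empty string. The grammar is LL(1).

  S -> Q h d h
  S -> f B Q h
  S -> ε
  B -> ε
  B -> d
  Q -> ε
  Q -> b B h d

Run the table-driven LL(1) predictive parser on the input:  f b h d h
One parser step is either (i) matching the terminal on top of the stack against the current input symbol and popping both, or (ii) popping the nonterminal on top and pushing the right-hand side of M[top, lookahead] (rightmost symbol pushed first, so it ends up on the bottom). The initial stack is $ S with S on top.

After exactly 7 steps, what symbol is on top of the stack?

d

step 1: stack=$ S  input=f b h d h $  — expand S -> f B Q h
step 2: stack=$ h Q B f  input=f b h d h $  — match f
step 3: stack=$ h Q B  input=b h d h $  — expand B -> ε
step 4: stack=$ h Q  input=b h d h $  — expand Q -> b B h d
step 5: stack=$ h d h B b  input=b h d h $  — match b
step 6: stack=$ h d h B  input=h d h $  — expand B -> ε
step 7: stack=$ h d h  input=h d h $  — match h
Stack after step 7: $ h d (top = d).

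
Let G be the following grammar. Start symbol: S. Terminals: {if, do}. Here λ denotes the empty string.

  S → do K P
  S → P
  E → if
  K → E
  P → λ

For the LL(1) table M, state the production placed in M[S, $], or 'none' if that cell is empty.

FIRST(E) = {if}
FIRST(P) = {λ}
FIRST(S) = {λ, do}  (via P)
FIRST(K) = {if}  (via E)
FOLLOW(S) includes $ since S is the start symbol.
FOLLOW(S): S appears on no right-hand side. Thus FOLLOW(S) = {$}.
For S → do K P: FIRST(do K P) = {do}, so it goes in M[S, t] for t ∈ {do}.
For S → P: FIRST(P) = {λ}, so it goes in M[S, t] for t ∈ {}; since λ ∈ FIRST, also for every t ∈ FOLLOW(S) = {$}.

S → P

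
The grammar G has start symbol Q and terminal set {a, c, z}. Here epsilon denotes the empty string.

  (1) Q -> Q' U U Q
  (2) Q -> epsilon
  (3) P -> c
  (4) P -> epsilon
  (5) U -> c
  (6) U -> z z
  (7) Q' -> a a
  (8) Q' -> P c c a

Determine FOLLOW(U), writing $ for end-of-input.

{$, a, c, z}

FIRST(P): from P->c we get {c}; from P->epsilon we get {epsilon}. So FIRST(P) = {epsilon, c}.
FIRST(U): from U->c we get {c}; from U->z z we get {z}. So FIRST(U) = {c, z}.
FIRST(Q'): from Q'->a a we get {a}; from Q'->P c c a we get {c}. So FIRST(Q') = {a, c}.
FIRST(Q): from Q->Q' U U Q we get {a, c}; from Q->epsilon we get {epsilon}. So FIRST(Q) = {epsilon, a, c}.
FOLLOW(Q) includes $ since Q is the start symbol.
FOLLOW(Q): in Q->Q' U U Q, the suffix after Q is empty (adds nothing new). Thus FOLLOW(Q) = {$}.
FOLLOW(P): in Q'->P c c a, P is followed by c c a with FIRST {c}. Thus FOLLOW(P) = {c}.
FOLLOW(U): in Q->Q' U U Q (occurrence 1), U is followed by U Q with FIRST {c, z}; in Q->Q' U U Q (occurrence 2), U is followed by Q with FIRST {epsilon, a, c}; in Q->Q' U U Q (occurrence 2), the suffix after U is nullable, so FOLLOW(U) ⊇ FOLLOW(Q) = {$}. Thus FOLLOW(U) = {$, a, c, z}.
FOLLOW(Q'): in Q->Q' U U Q, Q' is followed by U U Q with FIRST {c, z}. Thus FOLLOW(Q') = {c, z}.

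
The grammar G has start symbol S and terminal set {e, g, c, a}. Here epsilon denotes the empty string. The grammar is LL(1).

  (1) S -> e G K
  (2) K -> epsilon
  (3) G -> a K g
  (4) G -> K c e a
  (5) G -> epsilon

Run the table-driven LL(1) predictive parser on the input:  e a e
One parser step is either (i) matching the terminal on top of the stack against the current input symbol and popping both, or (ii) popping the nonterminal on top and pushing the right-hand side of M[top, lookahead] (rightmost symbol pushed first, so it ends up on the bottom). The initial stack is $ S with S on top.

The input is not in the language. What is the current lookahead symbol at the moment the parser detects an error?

step 1: stack=$ S  input=e a e $  — expand S -> e G K
step 2: stack=$ K G e  input=e a e $  — match e
step 3: stack=$ K G  input=a e $  — expand G -> a K g
step 4: stack=$ K g K a  input=a e $  — match a
step 5: stack=$ K g K  input=e $  — error: M[K, e] is empty

e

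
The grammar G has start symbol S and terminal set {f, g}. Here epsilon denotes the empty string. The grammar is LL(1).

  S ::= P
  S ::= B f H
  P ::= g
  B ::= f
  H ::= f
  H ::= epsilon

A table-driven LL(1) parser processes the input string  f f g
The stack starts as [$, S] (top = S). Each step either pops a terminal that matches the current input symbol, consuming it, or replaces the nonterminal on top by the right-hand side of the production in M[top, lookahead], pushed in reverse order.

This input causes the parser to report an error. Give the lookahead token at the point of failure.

     Stack    Input    Action
  1  $ S      f f g $  expand S ::= B f H
  2  $ H f B  f f g $  expand B ::= f
  3  $ H f f  f f g $  match f
  4  $ H f    f g $    match f
  5  $ H      g $      error: M[H, g] is empty

g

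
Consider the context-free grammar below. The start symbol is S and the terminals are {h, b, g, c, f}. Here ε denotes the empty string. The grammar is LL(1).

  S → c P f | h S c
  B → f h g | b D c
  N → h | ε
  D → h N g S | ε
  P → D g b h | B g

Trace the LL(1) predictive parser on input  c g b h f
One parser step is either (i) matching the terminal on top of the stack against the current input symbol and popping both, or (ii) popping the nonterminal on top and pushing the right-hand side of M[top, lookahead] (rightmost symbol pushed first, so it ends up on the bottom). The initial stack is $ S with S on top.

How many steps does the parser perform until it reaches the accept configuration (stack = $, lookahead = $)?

     Stack        Input        Action
  1  $ S          c g b h f $  expand S → c P f
  2  $ f P c      c g b h f $  match c
  3  $ f P        g b h f $    expand P → D g b h
  4  $ f h b g D  g b h f $    expand D → ε
  5  $ f h b g    g b h f $    match g
  6  $ f h b      b h f $      match b
  7  $ f h        h f $        match h
  8  $ f          f $          match f
Accept reached after 8 steps.

8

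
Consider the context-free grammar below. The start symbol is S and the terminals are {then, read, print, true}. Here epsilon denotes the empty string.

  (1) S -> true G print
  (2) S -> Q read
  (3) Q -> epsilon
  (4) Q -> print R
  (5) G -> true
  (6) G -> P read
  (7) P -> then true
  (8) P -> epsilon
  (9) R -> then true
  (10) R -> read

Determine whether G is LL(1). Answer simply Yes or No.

Yes

FIRST(S) = {print, read, true}
FIRST(Q) = {epsilon, print}
FIRST(G) = {read, then, true}
FIRST(P) = {epsilon, then}
FIRST(R) = {read, then}
FOLLOW(S) = {$}
FOLLOW(Q) = {read}
FOLLOW(G) = {print}
FOLLOW(P) = {read}
FOLLOW(R) = {read}
Each cell of M receives at most one production.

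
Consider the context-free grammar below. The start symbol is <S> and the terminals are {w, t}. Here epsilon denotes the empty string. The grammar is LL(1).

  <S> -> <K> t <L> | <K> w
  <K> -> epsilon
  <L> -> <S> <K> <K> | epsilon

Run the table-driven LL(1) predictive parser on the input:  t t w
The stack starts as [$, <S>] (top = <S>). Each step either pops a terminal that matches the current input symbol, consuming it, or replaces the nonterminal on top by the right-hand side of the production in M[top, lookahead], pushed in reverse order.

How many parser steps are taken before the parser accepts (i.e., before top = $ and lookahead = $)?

step 1: stack=$ <S>  input=t t w $  — expand <S> -> <K> t <L>
step 2: stack=$ <L> t <K>  input=t t w $  — expand <K> -> epsilon
step 3: stack=$ <L> t  input=t t w $  — match t
step 4: stack=$ <L>  input=t w $  — expand <L> -> <S> <K> <K>
step 5: stack=$ <K> <K> <S>  input=t w $  — expand <S> -> <K> t <L>
step 6: stack=$ <K> <K> <L> t <K>  input=t w $  — expand <K> -> epsilon
step 7: stack=$ <K> <K> <L> t  input=t w $  — match t
step 8: stack=$ <K> <K> <L>  input=w $  — expand <L> -> <S> <K> <K>
step 9: stack=$ <K> <K> <K> <K> <S>  input=w $  — expand <S> -> <K> w
step 10: stack=$ <K> <K> <K> <K> w <K>  input=w $  — expand <K> -> epsilon
step 11: stack=$ <K> <K> <K> <K> w  input=w $  — match w
step 12: stack=$ <K> <K> <K> <K>  input=$  — expand <K> -> epsilon
step 13: stack=$ <K> <K> <K>  input=$  — expand <K> -> epsilon
step 14: stack=$ <K> <K>  input=$  — expand <K> -> epsilon
step 15: stack=$ <K>  input=$  — expand <K> -> epsilon
Accept reached after 15 steps.

15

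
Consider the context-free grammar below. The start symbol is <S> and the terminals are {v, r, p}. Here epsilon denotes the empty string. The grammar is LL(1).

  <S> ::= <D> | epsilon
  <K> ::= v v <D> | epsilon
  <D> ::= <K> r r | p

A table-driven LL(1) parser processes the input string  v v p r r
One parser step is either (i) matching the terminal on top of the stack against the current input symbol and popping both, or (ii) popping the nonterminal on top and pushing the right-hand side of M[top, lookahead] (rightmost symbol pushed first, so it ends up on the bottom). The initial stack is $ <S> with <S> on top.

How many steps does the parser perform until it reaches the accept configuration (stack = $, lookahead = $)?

9

step 1: stack=$ <S>  input=v v p r r $  — expand <S> ::= <D>
step 2: stack=$ <D>  input=v v p r r $  — expand <D> ::= <K> r r
step 3: stack=$ r r <K>  input=v v p r r $  — expand <K> ::= v v <D>
step 4: stack=$ r r <D> v v  input=v v p r r $  — match v
step 5: stack=$ r r <D> v  input=v p r r $  — match v
step 6: stack=$ r r <D>  input=p r r $  — expand <D> ::= p
step 7: stack=$ r r p  input=p r r $  — match p
step 8: stack=$ r r  input=r r $  — match r
step 9: stack=$ r  input=r $  — match r
Accept reached after 9 steps.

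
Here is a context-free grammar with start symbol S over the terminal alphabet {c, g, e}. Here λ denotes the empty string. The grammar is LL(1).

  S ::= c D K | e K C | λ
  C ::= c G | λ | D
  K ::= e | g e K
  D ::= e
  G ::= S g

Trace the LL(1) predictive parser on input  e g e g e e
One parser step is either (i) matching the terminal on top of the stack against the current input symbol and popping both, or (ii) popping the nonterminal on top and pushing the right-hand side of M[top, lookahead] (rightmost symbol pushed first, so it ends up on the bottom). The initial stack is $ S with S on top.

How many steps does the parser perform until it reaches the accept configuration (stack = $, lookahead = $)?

11

      Stack      Input          Action
   1  $ S        e g e g e e $  expand S ::= e K C
   2  $ C K e    e g e g e e $  match e
   3  $ C K      g e g e e $    expand K ::= g e K
   4  $ C K e g  g e g e e $    match g
   5  $ C K e    e g e e $      match e
   6  $ C K      g e e $        expand K ::= g e K
   7  $ C K e g  g e e $        match g
   8  $ C K e    e e $          match e
   9  $ C K      e $            expand K ::= e
  10  $ C e      e $            match e
  11  $ C        $              expand C ::= λ
Accept reached after 11 steps.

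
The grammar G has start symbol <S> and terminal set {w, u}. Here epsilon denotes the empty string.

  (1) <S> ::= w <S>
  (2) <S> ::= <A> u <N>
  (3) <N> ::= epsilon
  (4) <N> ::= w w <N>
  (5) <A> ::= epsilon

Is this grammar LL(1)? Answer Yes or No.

Yes

FIRST(<S>) = {u, w}
FIRST(<N>) = {epsilon, w}
FIRST(<A>) = {epsilon}
FOLLOW(<S>) = {$}
FOLLOW(<N>) = {$}
FOLLOW(<A>) = {u}
Each cell of M receives at most one production.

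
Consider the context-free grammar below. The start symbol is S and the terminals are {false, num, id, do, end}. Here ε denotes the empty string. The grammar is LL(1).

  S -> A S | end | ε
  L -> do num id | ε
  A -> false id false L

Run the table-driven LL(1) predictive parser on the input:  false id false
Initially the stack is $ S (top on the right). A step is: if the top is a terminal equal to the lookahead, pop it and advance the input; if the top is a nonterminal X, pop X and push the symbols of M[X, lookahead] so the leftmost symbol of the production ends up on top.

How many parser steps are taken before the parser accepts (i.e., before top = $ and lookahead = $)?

     Stack                 Input             Action
  1  $ S                   false id false $  expand S -> A S
  2  $ S A                 false id false $  expand A -> false id false L
  3  $ S L false id false  false id false $  match false
  4  $ S L false id        id false $        match id
  5  $ S L false           false $           match false
  6  $ S L                 $                 expand L -> ε
  7  $ S                   $                 expand S -> ε
Accept reached after 7 steps.

7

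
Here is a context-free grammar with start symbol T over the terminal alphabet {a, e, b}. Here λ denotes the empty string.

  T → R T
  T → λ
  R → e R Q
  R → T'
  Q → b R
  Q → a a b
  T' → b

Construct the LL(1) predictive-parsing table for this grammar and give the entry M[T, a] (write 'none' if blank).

none

FIRST(Q) = {a, b}
FIRST(T') = {b}
FIRST(R) = {b, e}  (via T')
FIRST(T) = {λ, b, e}  (via R T)
FOLLOW(T) includes $ since T is the start symbol.
FOLLOW(T): in T→R T, the suffix after T is empty (adds nothing new). Thus FOLLOW(T) = {$}.
For T → R T: FIRST(R T) = {b, e}, so it goes in M[T, t] for t ∈ {b, e}.
For T → λ: FIRST(λ) = {λ}, so it goes in M[T, t] for t ∈ {}; since λ ∈ FIRST, also for every t ∈ FOLLOW(T) = {$}.
None of these place a production in M[T, a].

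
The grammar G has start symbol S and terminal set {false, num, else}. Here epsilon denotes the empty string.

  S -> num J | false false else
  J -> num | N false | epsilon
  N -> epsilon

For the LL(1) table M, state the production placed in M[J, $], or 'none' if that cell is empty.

J -> epsilon

FIRST(S): from S->num J we get {num}; from S->false false else we get {false}. So FIRST(S) = {false, num}.
FIRST(N): from N->epsilon we get {epsilon}. So FIRST(N) = {epsilon}.
FIRST(J): from J->num we get {num}; from J->N false we get {false}; from J->epsilon we get {epsilon}. So FIRST(J) = {epsilon, false, num}.
FOLLOW(S) includes $ since S is the start symbol.
FOLLOW(S): S appears on no right-hand side. Thus FOLLOW(S) = {$}.
FOLLOW(J): in S->num J, the suffix after J is empty, so FOLLOW(J) ⊇ FOLLOW(S) = {$}. Thus FOLLOW(J) = {$}.
For J -> num: FIRST(num) = {num}, so it goes in M[J, t] for t ∈ {num}.
For J -> N false: FIRST(N false) = {false}, so it goes in M[J, t] for t ∈ {false}.
For J -> epsilon: FIRST(epsilon) = {epsilon}, so it goes in M[J, t] for t ∈ {}; since epsilon ∈ FIRST, also for every t ∈ FOLLOW(J) = {$}.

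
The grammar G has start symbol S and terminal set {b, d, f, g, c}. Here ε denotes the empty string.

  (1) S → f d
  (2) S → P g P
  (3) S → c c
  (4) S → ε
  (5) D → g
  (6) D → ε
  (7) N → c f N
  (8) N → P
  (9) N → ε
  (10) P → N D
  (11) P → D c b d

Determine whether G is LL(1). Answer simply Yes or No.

No

FIRST(S) = {ε, c, f, g}
FIRST(D) = {ε, g}
FIRST(N) = {ε, c, g}
FIRST(P) = {ε, c, g}
FOLLOW(S) = {$}
FOLLOW(D) = {$, c, g}
FOLLOW(N) = {$, g}
FOLLOW(P) = {$, g}
Cell M[D, g] receives both D → g and D → ε — the grammar is not LL(1).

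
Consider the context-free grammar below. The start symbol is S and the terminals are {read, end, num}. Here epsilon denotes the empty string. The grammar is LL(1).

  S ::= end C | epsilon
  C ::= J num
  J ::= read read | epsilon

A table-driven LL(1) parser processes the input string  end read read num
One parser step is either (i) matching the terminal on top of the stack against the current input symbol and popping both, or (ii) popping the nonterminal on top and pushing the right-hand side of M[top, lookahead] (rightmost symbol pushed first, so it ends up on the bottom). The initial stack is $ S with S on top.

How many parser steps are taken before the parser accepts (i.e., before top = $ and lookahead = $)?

step 1: stack=$ S  input=end read read num $  — expand S ::= end C
step 2: stack=$ C end  input=end read read num $  — match end
step 3: stack=$ C  input=read read num $  — expand C ::= J num
step 4: stack=$ num J  input=read read num $  — expand J ::= read read
step 5: stack=$ num read read  input=read read num $  — match read
step 6: stack=$ num read  input=read num $  — match read
step 7: stack=$ num  input=num $  — match num
Accept reached after 7 steps.

7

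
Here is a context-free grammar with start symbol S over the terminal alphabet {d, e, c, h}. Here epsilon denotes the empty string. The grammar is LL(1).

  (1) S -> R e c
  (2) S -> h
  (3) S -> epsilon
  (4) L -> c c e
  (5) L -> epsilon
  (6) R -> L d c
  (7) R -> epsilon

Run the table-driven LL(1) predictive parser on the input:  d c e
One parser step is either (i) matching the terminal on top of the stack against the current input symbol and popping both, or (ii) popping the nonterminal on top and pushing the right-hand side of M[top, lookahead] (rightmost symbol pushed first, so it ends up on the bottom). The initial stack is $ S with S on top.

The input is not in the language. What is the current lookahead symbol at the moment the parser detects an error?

$

     Stack        Input    Action
  1  $ S          d c e $  expand S -> R e c
  2  $ c e R      d c e $  expand R -> L d c
  3  $ c e c d L  d c e $  expand L -> epsilon
  4  $ c e c d    d c e $  match d
  5  $ c e c      c e $    match c
  6  $ c e        e $      match e
  7  $ c          $        error: top is terminal c but lookahead is $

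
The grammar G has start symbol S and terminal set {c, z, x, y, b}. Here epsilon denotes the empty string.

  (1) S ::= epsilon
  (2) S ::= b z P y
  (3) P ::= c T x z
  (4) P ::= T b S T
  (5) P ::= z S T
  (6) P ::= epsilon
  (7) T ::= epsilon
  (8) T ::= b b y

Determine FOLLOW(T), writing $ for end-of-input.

FIRST(S) = {epsilon, b}
FIRST(T) = {epsilon, b}
FIRST(P) = {epsilon, b, c, z}  (via T b S T)
FOLLOW(S) includes $ since S is the start symbol.
FOLLOW(P): in S::=b z P y, P is followed by y with FIRST {y}. Thus FOLLOW(P) = {y}.
FOLLOW(S): in P::=T b S T, S is followed by T with FIRST {epsilon, b}; in P::=T b S T, the suffix after S is nullable, so FOLLOW(S) ⊇ FOLLOW(P) = {y}; in P::=z S T, S is followed by T with FIRST {epsilon, b}; in P::=z S T, the suffix after S is nullable, so FOLLOW(S) ⊇ FOLLOW(P) = {y}. Thus FOLLOW(S) = {$, b, y}.
FOLLOW(T): in P::=c T x z, T is followed by x z with FIRST {x}; in P::=T b S T (occurrence 1), T is followed by b S T with FIRST {b}; in P::=T b S T (occurrence 2), the suffix after T is empty, so FOLLOW(T) ⊇ FOLLOW(P) = {y}; in P::=z S T, the suffix after T is empty, so FOLLOW(T) ⊇ FOLLOW(P) = {y}. Thus FOLLOW(T) = {b, x, y}.

{b, x, y}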